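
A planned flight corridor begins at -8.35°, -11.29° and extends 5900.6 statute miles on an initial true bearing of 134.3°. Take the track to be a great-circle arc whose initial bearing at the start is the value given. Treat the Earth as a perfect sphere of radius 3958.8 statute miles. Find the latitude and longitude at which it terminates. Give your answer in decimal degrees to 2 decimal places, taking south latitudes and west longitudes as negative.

The arc subtends δ = 5900.6/3958.8 = 1.490502 rad at the centre.
With φ₁ = -8.35° = -0.145735 rad and θ = 134.3° = 2.343977 rad:
sin φ₂ = sin φ₁ cos δ + cos φ₁ sin δ cos θ = (-0.145220)(0.080208) + (0.989399)(0.996778)(-0.698415) = -0.700433
φ₂ = asin(-0.700433) = -0.776004 rad = -44.46°.
Then Δλ = atan2(0.705825, -0.021509) = 1.601260 rad, from sin θ sin δ cos φ₁ over cos δ − sin φ₁ sin φ₂.
λ₂ = λ₁ + Δλ = 80.46°.

latitude -44.46°, longitude 80.46°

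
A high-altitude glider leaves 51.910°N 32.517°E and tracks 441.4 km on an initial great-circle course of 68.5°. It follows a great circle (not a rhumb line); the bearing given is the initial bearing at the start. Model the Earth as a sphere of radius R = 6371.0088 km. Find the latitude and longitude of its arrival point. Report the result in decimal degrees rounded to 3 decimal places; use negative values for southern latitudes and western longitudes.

δ = 441.4/6371.0088 = 0.069283 rad (3.9696°).
Start latitude φ₁ = 0.906000 rad; initial bearing θ = 1.195551 rad.
Applying the spherical law of cosines for sides, sin φ₂ = sin φ₁ cos δ + cos φ₁ sin δ cos θ = 0.800806, so φ₂ = 53.207°.
For the longitude increment, Δλ = atan2( sin θ sin δ cos φ₁, cos δ − sin φ₁ sin φ₂ ) = atan2(0.039735, 0.367332) = 6.174°.
Hence λ₂ = 32.517° + 6.174° = 38.691°.

latitude 53.207°, longitude 38.691°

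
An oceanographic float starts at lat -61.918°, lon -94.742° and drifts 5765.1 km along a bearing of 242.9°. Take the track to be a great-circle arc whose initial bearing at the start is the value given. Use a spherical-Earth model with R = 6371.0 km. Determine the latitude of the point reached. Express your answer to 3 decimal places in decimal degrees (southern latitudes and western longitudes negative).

latitude -45.534°

Central angle δ = d/R = 0.904897 rad.
Converting: φ₁ = -1.080673 rad, θ = 4.239405 rad.
Destination latitude: φ₂ = arcsin( sin φ₁ cos δ + cos φ₁ sin δ cos θ ) = arcsin(-0.713668) = -45.534°.
Δλ = atan2( sin θ sin δ cos φ₁ , cos δ − sin φ₁ sin φ₂ ) = atan2(-0.329528, -0.011885) = -1.606846 rad = -92.066°.
λ₂ = -94.742° + -92.066° = -186.808°, normalized to (−180°, 180°] → 173.192°.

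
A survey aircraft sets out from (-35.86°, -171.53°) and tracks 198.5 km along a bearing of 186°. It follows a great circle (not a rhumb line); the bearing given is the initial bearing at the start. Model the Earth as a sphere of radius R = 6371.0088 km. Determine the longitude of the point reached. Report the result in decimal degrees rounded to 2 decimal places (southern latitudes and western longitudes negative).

longitude -171.77°

Central angle δ = d/R = 0.031157 rad.
Converting: φ₁ = -0.625875 rad, θ = 3.246312 rad.
Destination latitude: φ₂ = arcsin( sin φ₁ cos δ + cos φ₁ sin δ cos θ ) = arcsin(-0.610631) = -37.64°.
For the longitude increment, Δλ = atan2( sin θ sin δ cos φ₁, cos δ − sin φ₁ sin φ₂ ) = atan2(-0.002639, 0.641803) = -0.24°.
Hence λ₂ = -171.53° + -0.24° = -171.77°.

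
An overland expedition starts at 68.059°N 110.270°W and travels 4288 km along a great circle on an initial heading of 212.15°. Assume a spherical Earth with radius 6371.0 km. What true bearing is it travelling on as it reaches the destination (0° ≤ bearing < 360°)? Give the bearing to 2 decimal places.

The arc subtends δ = 4288/6371 = 0.673050 rad at the centre.
Converting: φ₁ = 1.187854 rad, θ = 3.702716 rad.
Destination latitude: φ₂ = arcsin( sin φ₁ cos δ + cos φ₁ sin δ cos θ ) = arcsin(0.528081) = 31.876°.
Then Δλ = atan2(-0.123948, 0.292092) = -0.401316 rad, from sin θ sin δ cos φ₁ over cos δ − sin φ₁ sin φ₂.
λ₂ = λ₁ + Δλ = -133.264°.
The forward bearing on arrival equals the back-azimuth from the destination plus 180°.
Back-azimuth from P₂ (31.88°, -133.26°) to P₁ (68.06°, -110.27°), with Δλ' = λ₁ − λ₂ = 22.99°: atan2( sin Δλ' cos φ₁ , cos φ₂ sin φ₁ − sin φ₂ cos φ₁ cos Δλ' ) = 13.54°.
Final bearing = (13.54° + 180°) mod 360° = 193.54°.

final bearing 193.54°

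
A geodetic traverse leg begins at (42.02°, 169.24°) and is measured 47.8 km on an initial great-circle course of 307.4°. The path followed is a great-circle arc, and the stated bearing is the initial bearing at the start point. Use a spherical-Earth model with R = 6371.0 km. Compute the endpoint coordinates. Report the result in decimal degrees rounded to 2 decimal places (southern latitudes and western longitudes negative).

Central angle δ = d/R = 0.007503 rad.
Converting: φ₁ = 0.733387 rad, θ = 5.365142 rad.
sin φ₂ = sin φ₁ cos δ + cos φ₁ sin δ cos θ = (0.669390)(0.999972) + (0.742911)(0.007503)(0.607376) = 0.672757
φ₂ = asin(0.672757) = 0.737928 rad = 42.28°.
For the longitude increment, Δλ = atan2( sin θ sin δ cos φ₁, cos δ − sin φ₁ sin φ₂ ) = atan2(-0.004428, 0.549635) = -0.46°.
λ₂ = λ₁ + Δλ = 168.78°.

latitude 42.28°, longitude 168.78°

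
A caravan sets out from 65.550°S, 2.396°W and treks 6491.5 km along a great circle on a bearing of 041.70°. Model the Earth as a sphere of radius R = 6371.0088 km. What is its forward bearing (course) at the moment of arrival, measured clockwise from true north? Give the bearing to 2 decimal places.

final bearing 16.37°

Angular distance δ = d/R = 6491.5 / 6371.0088 = 1.018912 rad.
With φ₁ = -65.550° = -1.144063 rad and θ = 41.7° = 0.727802 rad:
Destination latitude: φ₂ = arcsin( sin φ₁ cos δ + cos φ₁ sin δ cos θ ) = arcsin(-0.214122) = -12.364°.
Then Δλ = atan2(0.234461, 0.329372) = 0.618630 rad, from sin θ sin δ cos φ₁ over cos δ − sin φ₁ sin φ₂.
Hence λ₂ = -2.396° + 35.445° = 33.049°.
The forward bearing on arrival equals the back-azimuth from the destination plus 180°.
Back-azimuth from P₂ (-12.36°, 33.05°) to P₁ (-65.55°, -2.40°), with Δλ' = λ₁ − λ₂ = -35.44°: atan2( sin Δλ' cos φ₁ , cos φ₂ sin φ₁ − sin φ₂ cos φ₁ cos Δλ' ) = 196.37°.
Final bearing = (196.37° + 180°) mod 360° = 16.37°.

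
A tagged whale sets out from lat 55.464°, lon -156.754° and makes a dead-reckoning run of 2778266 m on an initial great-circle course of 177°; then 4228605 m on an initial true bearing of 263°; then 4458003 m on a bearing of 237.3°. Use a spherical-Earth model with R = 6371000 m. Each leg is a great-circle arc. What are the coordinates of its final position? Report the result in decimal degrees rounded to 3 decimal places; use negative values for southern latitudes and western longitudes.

Apply the spherical direct solution leg by leg, carrying full precision between legs.
Leg 1: from (55.464°, -156.754°), δ = 2778266/6371000 = 0.436080 rad, θ = 177° → φ = 30.500°, λ = -155.284°.
Leg 2: from (30.500°, -155.284°), δ = 4228605/6371000 = 0.663727 rad, θ = 263° → φ = 19.579°, λ = 164.251°.
Leg 3: from (19.579°, 164.251°), δ = 4458003/6371000 = 0.699734 rad, θ = 237.3° → φ = -4.097°, λ = 131.340°.

latitude -4.097°, longitude 131.340°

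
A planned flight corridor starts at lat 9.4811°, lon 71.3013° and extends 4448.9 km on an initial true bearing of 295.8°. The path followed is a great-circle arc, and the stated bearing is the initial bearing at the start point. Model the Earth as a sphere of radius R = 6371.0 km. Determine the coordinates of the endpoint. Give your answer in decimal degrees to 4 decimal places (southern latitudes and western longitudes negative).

latitude 23.7135°, longitude 32.0878°

δ = 4448.9/6371 = 0.698305 rad (40.0099°).
Converting: φ₁ = 0.165476 rad, θ = 5.162684 rad.
Applying the spherical law of cosines for sides, sin φ₂ = sin φ₁ cos δ + cos φ₁ sin δ cos θ = 0.402163, so φ₂ = 23.7135°.
Δλ = atan2( sin θ sin δ cos φ₁ , cos δ − sin φ₁ sin φ₂ ) = atan2(-0.570926, 0.699688) = -0.684405 rad = -39.2135°.
λ₂ = 71.3013° + -39.2135° = 32.0878°.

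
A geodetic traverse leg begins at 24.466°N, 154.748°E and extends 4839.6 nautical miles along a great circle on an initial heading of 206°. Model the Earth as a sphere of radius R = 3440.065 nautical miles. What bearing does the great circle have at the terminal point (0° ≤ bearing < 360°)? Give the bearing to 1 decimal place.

final bearing 216.4°

Angular distance δ = d/R = 4839.6 / 3440.065 = 1.406834 rad.
With φ₁ = 24.466° = 0.427012 rad and θ = 206° = 3.595378 rad:
Applying the spherical law of cosines for sides, sin φ₂ = sin φ₁ cos δ + cos φ₁ sin δ cos θ = -0.739515, so φ₂ = -47.690°.
For the longitude increment, Δλ = atan2( sin θ sin δ cos φ₁, cos δ − sin φ₁ sin φ₂ ) = atan2(-0.393657, 0.469501) = -39.978°.
λ₂ = 154.748° + -39.978° = 114.770°.
The forward bearing on arrival equals the back-azimuth from the destination plus 180°.
Back-azimuth from P₂ (-47.7°, 114.8°) to P₁ (24.5°, 154.7°), with Δλ' = λ₁ − λ₂ = 40.0°: atan2( sin Δλ' cos φ₁ , cos φ₂ sin φ₁ − sin φ₂ cos φ₁ cos Δλ' ) = 36.4°.
Final bearing = (36.4° + 180°) mod 360° = 216.4°.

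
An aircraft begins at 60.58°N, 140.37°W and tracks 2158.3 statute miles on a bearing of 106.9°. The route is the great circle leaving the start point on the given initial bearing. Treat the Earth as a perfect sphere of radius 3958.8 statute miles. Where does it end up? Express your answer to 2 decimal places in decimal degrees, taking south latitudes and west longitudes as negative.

latitude 42.12°, longitude -98.38°

The arc subtends δ = 2158.3/3958.8 = 0.545190 rad at the centre.
With φ₁ = 60.58° = 1.057320 rad and θ = 106.9° = 1.865757 rad:
Applying the spherical law of cosines for sides, sin φ₂ = sin φ₁ cos δ + cos φ₁ sin δ cos θ = 0.670715, so φ₂ = 42.12°.
For the longitude increment, Δλ = atan2( sin θ sin δ cos φ₁, cos δ − sin φ₁ sin φ₂ ) = atan2(0.243730, 0.270807) = 41.99°.
λ₂ = λ₁ + Δλ = -98.38°.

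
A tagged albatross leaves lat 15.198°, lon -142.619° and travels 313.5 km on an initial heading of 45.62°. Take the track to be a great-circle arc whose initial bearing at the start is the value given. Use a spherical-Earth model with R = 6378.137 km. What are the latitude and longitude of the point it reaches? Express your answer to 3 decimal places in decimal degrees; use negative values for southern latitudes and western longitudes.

Central angle δ = d/R = 0.049152 rad.
Start latitude φ₁ = 0.265255 rad; initial bearing θ = 0.796219 rad.
Destination latitude: φ₂ = arcsin( sin φ₁ cos δ + cos φ₁ sin δ cos θ ) = arcsin(0.295001) = 17.158°.
Then Δλ = atan2(0.033888, 0.921456) = 0.036760 rad, from sin θ sin δ cos φ₁ over cos δ − sin φ₁ sin φ₂.
λ₂ = -142.619° + 2.106° = -140.513°.

latitude 17.158°, longitude -140.513°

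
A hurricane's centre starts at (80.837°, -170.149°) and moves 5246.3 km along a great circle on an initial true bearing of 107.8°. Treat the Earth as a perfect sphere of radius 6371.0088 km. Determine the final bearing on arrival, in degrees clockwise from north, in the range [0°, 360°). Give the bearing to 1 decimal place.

The arc subtends δ = 5246.3/6371.0088 = 0.823465 rad at the centre.
Start latitude φ₁ = 1.410872 rad; initial bearing θ = 1.881465 rad.
sin φ₂ = sin φ₁ cos δ + cos φ₁ sin δ cos θ = (0.987239)(0.679684) + (0.159244)(0.733505)(-0.305695) = 0.635304
φ₂ = asin(0.635304) = 0.688402 rad = 39.443°.
For the longitude increment, Δλ = atan2( sin θ sin δ cos φ₁, cos δ − sin φ₁ sin φ₂ ) = atan2(0.111214, 0.052487) = 64.735°.
Hence λ₂ = -170.149° + 64.735° = -105.414°.
The forward bearing on arrival equals the back-azimuth from the destination plus 180°.
Back-azimuth from P₂ (39.4°, -105.4°) to P₁ (80.8°, -170.1°), with Δλ' = λ₁ − λ₂ = -64.7°: atan2( sin Δλ' cos φ₁ , cos φ₂ sin φ₁ − sin φ₂ cos φ₁ cos Δλ' ) = 348.7°.
Final bearing = (348.7° + 180°) mod 360° = 168.7°.

final bearing 168.7°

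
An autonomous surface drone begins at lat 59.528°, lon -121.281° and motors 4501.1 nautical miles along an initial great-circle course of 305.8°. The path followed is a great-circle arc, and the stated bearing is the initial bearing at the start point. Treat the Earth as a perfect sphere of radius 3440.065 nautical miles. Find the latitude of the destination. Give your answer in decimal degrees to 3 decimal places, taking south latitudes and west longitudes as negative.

latitude 30.666°

δ = 4501.1/3440.065 = 1.308435 rad (74.9678°).
With φ₁ = 59.528° = 1.038960 rad and θ = 305.8° = 5.337217 rad:
sin φ₂ = sin φ₁ cos δ + cos φ₁ sin δ cos θ = (0.861877)(0.259362) + (0.507117)(0.965780)(0.584958) = 0.510029
φ₂ = asin(0.510029) = 0.535219 rad = 30.666°.
For the longitude increment, Δλ = atan2( sin θ sin δ cos φ₁, cos δ − sin φ₁ sin φ₂ ) = atan2(-0.397230, -0.180220) = -114.403°.
λ₂ = -121.281° + -114.403° = -235.684°, normalized to (−180°, 180°] → 124.316°.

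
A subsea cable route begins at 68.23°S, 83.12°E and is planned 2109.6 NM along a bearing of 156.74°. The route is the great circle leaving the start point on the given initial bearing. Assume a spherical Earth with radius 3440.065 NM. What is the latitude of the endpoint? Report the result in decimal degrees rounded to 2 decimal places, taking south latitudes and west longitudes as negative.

Central angle δ = d/R = 0.613244 rad.
Converting: φ₁ = -1.190838 rad, θ = 2.735629 rad.
sin φ₂ = sin φ₁ cos δ + cos φ₁ sin δ cos θ = (-0.928680)(0.817785) + (0.370882)(0.575524)(-0.918722) = -0.955563
φ₂ = asin(-0.955563) = -1.271564 rad = -72.86°.
Δλ = atan2( sin θ sin δ cos φ₁ , cos δ − sin φ₁ sin φ₂ ) = atan2(0.084293, -0.069627) = 2.261202 rad = 129.56°.
λ₂ = 83.12° + 129.56° = 212.68°, normalized to (−180°, 180°] → -147.32°.

latitude -72.86°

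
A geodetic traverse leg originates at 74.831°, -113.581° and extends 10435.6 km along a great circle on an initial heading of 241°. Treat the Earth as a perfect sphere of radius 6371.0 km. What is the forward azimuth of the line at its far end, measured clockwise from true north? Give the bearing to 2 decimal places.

final bearing 193.48°

Central angle δ = d/R = 1.637985 rad.
Start latitude φ₁ = 1.306047 rad; initial bearing θ = 4.206243 rad.
Destination latitude: φ₂ = arcsin( sin φ₁ cos δ + cos φ₁ sin δ cos θ ) = arcsin(-0.191371) = -11.033°.
Then Δλ = atan2(-0.228343, 0.117566) = -1.095328 rad, from sin θ sin δ cos φ₁ over cos δ − sin φ₁ sin φ₂.
λ₂ = -113.581° + -62.758° = -176.339°.
The forward bearing on arrival equals the back-azimuth from the destination plus 180°.
Back-azimuth from P₂ (-11.03°, -176.34°) to P₁ (74.83°, -113.58°), with Δλ' = λ₁ − λ₂ = 62.76°: atan2( sin Δλ' cos φ₁ , cos φ₂ sin φ₁ − sin φ₂ cos φ₁ cos Δλ' ) = 13.48°.
Final bearing = (13.48° + 180°) mod 360° = 193.48°.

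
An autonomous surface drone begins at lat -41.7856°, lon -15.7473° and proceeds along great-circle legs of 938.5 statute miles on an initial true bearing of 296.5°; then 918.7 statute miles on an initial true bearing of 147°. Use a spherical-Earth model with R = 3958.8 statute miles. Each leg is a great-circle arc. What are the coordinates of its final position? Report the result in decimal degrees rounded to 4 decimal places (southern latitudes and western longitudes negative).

latitude -45.4667°, longitude -20.2743°

Apply the spherical direct solution leg by leg, carrying full precision between legs.
Leg 1: from (-41.7856°, -15.7473°), δ = 938.5/3958.8 = 0.237067 rad, θ = 296.5° → φ = -34.7204°, λ = -30.5629°.
Leg 2: from (-34.7204°, -30.5629°), δ = 918.7/3958.8 = 0.232065 rad, θ = 147° → φ = -45.4667°, λ = -20.2743°.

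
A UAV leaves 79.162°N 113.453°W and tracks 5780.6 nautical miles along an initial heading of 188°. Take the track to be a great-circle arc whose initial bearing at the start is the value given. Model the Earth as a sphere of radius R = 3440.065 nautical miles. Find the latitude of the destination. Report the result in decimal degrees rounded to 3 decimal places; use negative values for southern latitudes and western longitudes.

Central angle δ = d/R = 1.680375 rad.
Converting: φ₁ = 1.381638 rad, θ = 3.281219 rad.
Destination latitude: φ₂ = arcsin( sin φ₁ cos δ + cos φ₁ sin δ cos θ ) = arcsin(-0.292495) = -17.007°.
Then Δλ = atan2(-0.026012, 0.177918) = -0.145174 rad, from sin θ sin δ cos φ₁ over cos δ − sin φ₁ sin φ₂.
λ₂ = -113.453° + -8.318° = -121.771°.

latitude -17.007°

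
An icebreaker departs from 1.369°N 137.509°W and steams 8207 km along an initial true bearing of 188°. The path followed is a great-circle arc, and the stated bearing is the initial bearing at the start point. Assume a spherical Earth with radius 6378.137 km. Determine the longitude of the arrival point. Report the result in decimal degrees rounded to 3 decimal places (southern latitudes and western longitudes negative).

longitude -161.310°

Central angle δ = d/R = 1.286739 rad.
Converting: φ₁ = 0.023894 rad, θ = 3.281219 rad.
Destination latitude: φ₂ = arcsin( sin φ₁ cos δ + cos φ₁ sin δ cos θ ) = arcsin(-0.943618) = -70.668°.
Δλ = atan2( sin θ sin δ cos φ₁ , cos δ − sin φ₁ sin φ₂ ) = atan2(-0.133558, 0.302797) = -0.415412 rad = -23.801°.
λ₂ = -137.509° + -23.801° = -161.310°.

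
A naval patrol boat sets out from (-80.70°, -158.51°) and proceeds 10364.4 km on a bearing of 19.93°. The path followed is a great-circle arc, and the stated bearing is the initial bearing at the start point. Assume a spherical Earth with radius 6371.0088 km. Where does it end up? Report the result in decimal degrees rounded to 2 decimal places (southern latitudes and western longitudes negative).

Angular distance δ = d/R = 10364.4 / 6371.0088 = 1.626807 rad.
Converting: φ₁ = -1.408481 rad, θ = 0.347844 rad.
Destination latitude: φ₂ = arcsin( sin φ₁ cos δ + cos φ₁ sin δ cos θ ) = arcsin(0.206932) = 11.94°.
Δλ = atan2( sin θ sin δ cos φ₁ , cos δ − sin φ₁ sin φ₂ ) = atan2(0.055000, 0.148231) = 0.355295 rad = 20.36°.
λ₂ = λ₁ + Δλ = -138.15°.

latitude 11.94°, longitude -138.15°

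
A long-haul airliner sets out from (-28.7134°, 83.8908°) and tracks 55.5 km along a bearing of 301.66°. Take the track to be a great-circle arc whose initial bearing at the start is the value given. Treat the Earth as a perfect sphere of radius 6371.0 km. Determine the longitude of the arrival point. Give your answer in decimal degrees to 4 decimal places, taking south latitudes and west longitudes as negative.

longitude 83.4076°

δ = 55.5/6371 = 0.008711 rad (0.4991°).
Converting: φ₁ = -0.501143 rad, θ = 5.264960 rad.
Destination latitude: φ₂ = arcsin( sin φ₁ cos δ + cos φ₁ sin δ cos θ ) = arcsin(-0.476400) = -28.4506°.
For the longitude increment, Δλ = atan2( sin θ sin δ cos φ₁, cos δ − sin φ₁ sin φ₂ ) = atan2(-0.006503, 0.771086) = -0.4832°.
Hence λ₂ = 83.8908° + -0.4832° = 83.4076°.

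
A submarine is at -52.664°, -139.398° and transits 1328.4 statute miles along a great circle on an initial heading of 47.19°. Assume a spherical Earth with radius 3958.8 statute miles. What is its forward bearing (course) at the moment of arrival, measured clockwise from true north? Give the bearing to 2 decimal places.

final bearing 34.35°

Angular distance δ = d/R = 1328.4 / 3958.8 = 0.335556 rad.
Converting: φ₁ = -0.919160 rad, θ = 0.823621 rad.
sin φ₂ = sin φ₁ cos δ + cos φ₁ sin δ cos θ = (-0.795093)(0.944227) + (0.606488)(0.329294)(0.679569) = -0.615029
φ₂ = asin(-0.615029) = -0.662423 rad = -37.954°.
Then Δλ = atan2(0.146512, 0.455222) = 0.311377 rad, from sin θ sin δ cos φ₁ over cos δ − sin φ₁ sin φ₂.
λ₂ = λ₁ + Δλ = -121.557°.
The forward bearing on arrival equals the back-azimuth from the destination plus 180°.
Back-azimuth from P₂ (-37.95°, -121.56°) to P₁ (-52.66°, -139.40°), with Δλ' = λ₁ − λ₂ = -17.84°: atan2( sin Δλ' cos φ₁ , cos φ₂ sin φ₁ − sin φ₂ cos φ₁ cos Δλ' ) = 214.35°.
Final bearing = (214.35° + 180°) mod 360° = 34.35°.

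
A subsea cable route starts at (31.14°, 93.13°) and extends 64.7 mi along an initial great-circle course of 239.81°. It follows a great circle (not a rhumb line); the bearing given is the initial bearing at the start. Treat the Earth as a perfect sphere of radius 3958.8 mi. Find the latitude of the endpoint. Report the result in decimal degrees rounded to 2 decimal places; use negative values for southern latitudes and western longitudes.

latitude 30.67°

δ = 64.7/3958.8 = 0.016343 rad (0.9364°).
With φ₁ = 31.14° = 0.543496 rad and θ = 239.81° = 4.185474 rad:
Destination latitude: φ₂ = arcsin( sin φ₁ cos δ + cos φ₁ sin δ cos θ ) = arcsin(0.510028) = 30.67°.
For the longitude increment, Δλ = atan2( sin θ sin δ cos φ₁, cos δ − sin φ₁ sin φ₂ ) = atan2(-0.012090, 0.736115) = -0.94°.
λ₂ = λ₁ + Δλ = 92.19°.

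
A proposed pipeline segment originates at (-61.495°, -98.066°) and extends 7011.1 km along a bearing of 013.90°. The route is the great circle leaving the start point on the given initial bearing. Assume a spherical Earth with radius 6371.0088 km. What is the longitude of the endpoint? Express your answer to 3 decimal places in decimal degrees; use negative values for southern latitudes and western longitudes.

The arc subtends δ = 7011.1/6371.0088 = 1.100469 rad at the centre.
Converting: φ₁ = -1.073290 rad, θ = 0.242601 rad.
Destination latitude: φ₂ = arcsin( sin φ₁ cos δ + cos φ₁ sin δ cos θ ) = arcsin(0.014718) = 0.843°.
For the longitude increment, Δλ = atan2( sin θ sin δ cos φ₁, cos δ − sin φ₁ sin φ₂ ) = atan2(0.102197, 0.466112) = 12.367°.
λ₂ = λ₁ + Δλ = -85.699°.

longitude -85.699°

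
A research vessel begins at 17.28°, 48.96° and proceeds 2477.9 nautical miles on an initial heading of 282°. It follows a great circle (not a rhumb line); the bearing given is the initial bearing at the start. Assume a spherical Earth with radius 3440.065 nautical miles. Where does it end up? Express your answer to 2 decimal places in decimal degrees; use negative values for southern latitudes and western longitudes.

latitude 20.74°, longitude 5.34°

The arc subtends δ = 2477.9/3440.065 = 0.720306 rad at the centre.
Start latitude φ₁ = 0.301593 rad; initial bearing θ = 4.921828 rad.
Destination latitude: φ₂ = arcsin( sin φ₁ cos δ + cos φ₁ sin δ cos θ ) = arcsin(0.354209) = 20.74°.
Then Δλ = atan2(-0.616079, 0.646389) = -0.761394 rad, from sin θ sin δ cos φ₁ over cos δ − sin φ₁ sin φ₂.
λ₂ = λ₁ + Δλ = 5.34°.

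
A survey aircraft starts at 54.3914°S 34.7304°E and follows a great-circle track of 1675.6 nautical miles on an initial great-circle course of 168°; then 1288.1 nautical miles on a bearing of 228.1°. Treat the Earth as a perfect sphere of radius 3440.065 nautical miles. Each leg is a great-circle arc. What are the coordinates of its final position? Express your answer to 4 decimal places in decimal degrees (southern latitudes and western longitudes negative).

latitude -73.5137°, longitude -37.3099°

Apply the spherical direct solution leg by leg, carrying full precision between legs.
Leg 1: from (-54.3914°, 34.7304°), δ = 1675.6/3440.065 = 0.487084 rad, θ = 168° → φ = -80.0723°, λ = 69.0943°.
Leg 2: from (-80.0723°, 69.0943°), δ = 1288.1/3440.065 = 0.374441 rad, θ = 228.1° → φ = -73.5137°, λ = -37.3099°.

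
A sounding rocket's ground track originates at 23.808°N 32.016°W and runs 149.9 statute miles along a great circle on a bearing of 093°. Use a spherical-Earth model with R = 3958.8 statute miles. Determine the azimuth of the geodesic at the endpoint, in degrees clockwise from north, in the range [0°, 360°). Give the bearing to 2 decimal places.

final bearing 93.95°

Angular distance δ = d/R = 149.9 / 3958.8 = 0.037865 rad.
Start latitude φ₁ = 0.415528 rad; initial bearing θ = 1.623156 rad.
Applying the spherical law of cosines for sides, sin φ₂ = sin φ₁ cos δ + cos φ₁ sin δ cos θ = 0.401571, so φ₂ = 23.676°.
Δλ = atan2( sin θ sin δ cos φ₁ , cos δ − sin φ₁ sin φ₂ ) = atan2(0.034587, 0.837180) = 0.041290 rad = 2.366°.
Hence λ₂ = -32.016° + 2.366° = -29.650°.
The forward bearing on arrival equals the back-azimuth from the destination plus 180°.
Back-azimuth from P₂ (23.68°, -29.65°) to P₁ (23.81°, -32.02°), with Δλ' = λ₁ − λ₂ = -2.37°: atan2( sin Δλ' cos φ₁ , cos φ₂ sin φ₁ − sin φ₂ cos φ₁ cos Δλ' ) = 273.95°.
Final bearing = (273.95° + 180°) mod 360° = 93.95°.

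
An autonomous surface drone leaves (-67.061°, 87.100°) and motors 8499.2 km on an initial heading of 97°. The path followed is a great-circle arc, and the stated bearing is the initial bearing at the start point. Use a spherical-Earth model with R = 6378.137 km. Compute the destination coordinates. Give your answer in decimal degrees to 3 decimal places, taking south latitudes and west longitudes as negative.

latitude -15.277°, longitude 178.115°

δ = 8499.2/6378.137 = 1.332552 rad (76.3496°).
With φ₁ = -67.061° = -1.170435 rad and θ = 97° = 1.692969 rad:
Destination latitude: φ₂ = arcsin( sin φ₁ cos δ + cos φ₁ sin δ cos θ ) = arcsin(-0.263491) = -15.277°.
Then Δλ = atan2(0.375919, -0.006658) = 1.588505 rad, from sin θ sin δ cos φ₁ over cos δ − sin φ₁ sin φ₂.
λ₂ = 87.100° + 91.015° = 178.115°.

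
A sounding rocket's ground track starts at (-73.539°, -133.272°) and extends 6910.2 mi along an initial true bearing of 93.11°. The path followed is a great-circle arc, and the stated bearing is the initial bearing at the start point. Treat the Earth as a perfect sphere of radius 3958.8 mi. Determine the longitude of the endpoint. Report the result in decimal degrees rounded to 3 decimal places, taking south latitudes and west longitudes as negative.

longitude -37.436°

Angular distance δ = d/R = 6910.2 / 3958.8 = 1.745529 rad.
With φ₁ = -73.539° = -1.283498 rad and θ = 93.11° = 1.625076 rad:
Applying the spherical law of cosines for sides, sin φ₂ = sin φ₁ cos δ + cos φ₁ sin δ cos θ = 0.151580, so φ₂ = 8.719°.
Δλ = atan2( sin θ sin δ cos φ₁ , cos δ − sin φ₁ sin φ₂ ) = atan2(0.278637, -0.028477) = 1.672645 rad = 95.836°.
Hence λ₂ = -133.272° + 95.836° = -37.436°.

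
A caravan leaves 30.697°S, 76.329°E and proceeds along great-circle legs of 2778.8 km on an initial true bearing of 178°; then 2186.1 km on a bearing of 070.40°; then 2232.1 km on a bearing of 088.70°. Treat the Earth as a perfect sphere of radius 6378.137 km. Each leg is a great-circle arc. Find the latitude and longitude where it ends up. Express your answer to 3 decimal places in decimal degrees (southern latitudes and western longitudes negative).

Apply the spherical direct solution leg by leg, carrying full precision between legs.
Leg 1: from (-30.697°, 76.329°), δ = 2778.8/6378.137 = 0.435676 rad, θ = 178° → φ = -55.637°, λ = 77.824°.
Leg 2: from (-55.637°, 77.824°), δ = 2186.1/6378.137 = 0.342749 rad, θ = 70.4° → φ = -45.547°, λ = 104.702°.
Leg 3: from (-45.547°, 104.702°), δ = 2232.1/6378.137 = 0.349961 rad, θ = 88.7° → φ = -41.691°, λ = 132.026°.

latitude -41.691°, longitude 132.026°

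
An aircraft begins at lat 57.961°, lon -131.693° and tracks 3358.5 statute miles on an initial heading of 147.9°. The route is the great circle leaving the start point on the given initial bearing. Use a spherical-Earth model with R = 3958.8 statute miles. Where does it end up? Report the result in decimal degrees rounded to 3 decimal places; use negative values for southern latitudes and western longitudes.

latitude 12.907°, longitude -107.552°

The arc subtends δ = 3358.5/3958.8 = 0.848363 rad at the centre.
With φ₁ = 57.961° = 1.011610 rad and θ = 147.9° = 2.581342 rad:
sin φ₂ = sin φ₁ cos δ + cos φ₁ sin δ cos θ = (0.847687)(0.661212) + (0.530496)(0.750199)(-0.847122) = 0.223365
φ₂ = asin(0.223365) = 0.225265 rad = 12.907°.
Δλ = atan2( sin θ sin δ cos φ₁ , cos δ − sin φ₁ sin φ₂ ) = atan2(0.211485, 0.471868) = 0.421345 rad = 24.141°.
λ₂ = -131.693° + 24.141° = -107.552°.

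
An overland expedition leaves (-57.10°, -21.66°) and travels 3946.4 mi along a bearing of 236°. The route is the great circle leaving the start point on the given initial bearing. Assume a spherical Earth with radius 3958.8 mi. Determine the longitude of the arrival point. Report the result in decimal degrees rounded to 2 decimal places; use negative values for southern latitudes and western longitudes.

longitude -119.78°

Angular distance δ = d/R = 3946.4 / 3958.8 = 0.996868 rad.
Start latitude φ₁ = -0.996583 rad; initial bearing θ = 4.118977 rad.
Destination latitude: φ₂ = arcsin( sin φ₁ cos δ + cos φ₁ sin δ cos θ ) = arcsin(-0.710932) = -45.31°.
For the longitude increment, Δλ = atan2( sin θ sin δ cos φ₁, cos δ − sin φ₁ sin φ₂ ) = atan2(-0.378161, -0.053977) = -98.12°.
λ₂ = -21.66° + -98.12° = -119.78°.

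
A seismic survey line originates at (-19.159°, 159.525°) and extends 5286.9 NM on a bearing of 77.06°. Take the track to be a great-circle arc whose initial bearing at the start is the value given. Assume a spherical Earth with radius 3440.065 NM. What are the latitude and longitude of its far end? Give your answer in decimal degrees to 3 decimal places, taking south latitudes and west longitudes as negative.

The arc subtends δ = 5286.9/3440.065 = 1.536860 rad at the centre.
With φ₁ = -19.159° = -0.334388 rad and θ = 77.06° = 1.344951 rad:
Applying the spherical law of cosines for sides, sin φ₂ = sin φ₁ cos δ + cos φ₁ sin δ cos θ = 0.200270, so φ₂ = 11.553°.
Δλ = atan2( sin θ sin δ cos φ₁ , cos δ − sin φ₁ sin φ₂ ) = atan2(0.920093, 0.099656) = 1.462906 rad = 83.818°.
λ₂ = 159.525° + 83.818° = 243.343°, normalized to (−180°, 180°] → -116.657°.

latitude 11.553°, longitude -116.657°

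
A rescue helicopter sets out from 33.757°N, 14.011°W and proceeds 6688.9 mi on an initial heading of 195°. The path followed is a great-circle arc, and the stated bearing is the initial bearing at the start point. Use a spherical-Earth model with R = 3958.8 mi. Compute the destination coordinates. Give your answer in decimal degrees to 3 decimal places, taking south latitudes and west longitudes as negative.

Central angle δ = d/R = 1.689628 rad.
Start latitude φ₁ = 0.589171 rad; initial bearing θ = 3.403392 rad.
sin φ₂ = sin φ₁ cos δ + cos φ₁ sin δ cos θ = (0.555672)(-0.118552) + (0.831402)(0.992948)(-0.965926) = -0.863285
φ₂ = asin(-0.863285) = -1.041743 rad = -59.687°.
Then Δλ = atan2(-0.213665, 0.361151) = -0.534237 rad, from sin θ sin δ cos φ₁ over cos δ − sin φ₁ sin φ₂.
λ₂ = -14.011° + -30.610° = -44.621°.

latitude -59.687°, longitude -44.621°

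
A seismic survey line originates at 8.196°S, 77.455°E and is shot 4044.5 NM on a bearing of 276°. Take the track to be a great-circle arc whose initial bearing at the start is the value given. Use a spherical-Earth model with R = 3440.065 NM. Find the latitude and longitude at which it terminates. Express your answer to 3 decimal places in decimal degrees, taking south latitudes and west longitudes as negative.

latitude 2.328°, longitude 10.724°

Angular distance δ = d/R = 4044.5 / 3440.065 = 1.175705 rad.
Converting: φ₁ = -0.143047 rad, θ = 4.817109 rad.
Destination latitude: φ₂ = arcsin( sin φ₁ cos δ + cos φ₁ sin δ cos θ ) = arcsin(0.040620) = 2.328°.
For the longitude increment, Δλ = atan2( sin θ sin δ cos φ₁, cos δ − sin φ₁ sin φ₂ ) = atan2(-0.908530, 0.390684) = -66.731°.
Hence λ₂ = 77.455° + -66.731° = 10.724°.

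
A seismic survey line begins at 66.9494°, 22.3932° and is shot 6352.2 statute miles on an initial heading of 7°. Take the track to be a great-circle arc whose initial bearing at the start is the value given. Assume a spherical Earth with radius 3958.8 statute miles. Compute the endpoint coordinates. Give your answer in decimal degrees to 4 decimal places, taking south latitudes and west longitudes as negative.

latitude 20.9361°, longitude -165.1001°

δ = 6352.2/3958.8 = 1.604577 rad (91.9355°).
Start latitude φ₁ = 1.168487 rad; initial bearing θ = 0.122173 rad.
Destination latitude: φ₂ = arcsin( sin φ₁ cos δ + cos φ₁ sin δ cos θ ) = arcsin(0.357326) = 20.9361°.
Then Δλ = atan2(0.047690, -0.362571) = 3.010811 rad, from sin θ sin δ cos φ₁ over cos δ − sin φ₁ sin φ₂.
λ₂ = 22.3932° + 172.5067° = 194.8999°, normalized to (−180°, 180°] → -165.1001°.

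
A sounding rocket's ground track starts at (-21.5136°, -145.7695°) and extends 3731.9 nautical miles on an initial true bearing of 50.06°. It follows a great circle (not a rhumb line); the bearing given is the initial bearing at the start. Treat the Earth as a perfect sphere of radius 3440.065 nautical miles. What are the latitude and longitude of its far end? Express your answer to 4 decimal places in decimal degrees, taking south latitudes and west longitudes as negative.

latitude 20.9057°, longitude -99.2402°

δ = 3731.9/3440.065 = 1.084834 rad (62.1564°).
Start latitude φ₁ = -0.375483 rad; initial bearing θ = 0.873712 rad.
sin φ₂ = sin φ₁ cos δ + cos φ₁ sin δ cos θ = (-0.366722)(0.467059) + (0.930331)(0.884226)(0.641985) = 0.356830
φ₂ = asin(0.356830) = 0.364873 rad = 20.9057°.
For the longitude increment, Δλ = atan2( sin θ sin δ cos φ₁, cos δ − sin φ₁ sin φ₂ ) = atan2(0.630719, 0.597917) = 46.5293°.
λ₂ = -145.7695° + 46.5293° = -99.2402°.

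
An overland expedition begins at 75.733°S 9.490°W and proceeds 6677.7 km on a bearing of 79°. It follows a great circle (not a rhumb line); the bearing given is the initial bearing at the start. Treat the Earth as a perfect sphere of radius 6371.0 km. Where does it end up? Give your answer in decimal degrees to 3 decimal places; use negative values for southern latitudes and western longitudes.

The arc subtends δ = 6677.7/6371 = 1.048140 rad at the centre.
Start latitude φ₁ = -1.321790 rad; initial bearing θ = 1.378810 rad.
sin φ₂ = sin φ₁ cos δ + cos φ₁ sin δ cos θ = (-0.969158)(0.499184) + (0.246441)(0.866496)(0.190809) = -0.443042
φ₂ = asin(-0.443042) = -0.458989 rad = -26.298°.
Δλ = atan2( sin θ sin δ cos φ₁ , cos δ − sin φ₁ sin φ₂ ) = atan2(0.209617, 0.069806) = 1.249332 rad = 71.581°.
λ₂ = -9.490° + 71.581° = 62.091°.

latitude -26.298°, longitude 62.091°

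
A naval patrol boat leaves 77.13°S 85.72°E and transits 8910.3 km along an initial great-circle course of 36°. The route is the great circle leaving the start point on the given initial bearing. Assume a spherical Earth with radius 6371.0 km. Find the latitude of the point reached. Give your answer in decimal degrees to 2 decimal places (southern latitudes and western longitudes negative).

latitude 0.60°

δ = 8910.3/6371 = 1.398572 rad (80.1323°).
Converting: φ₁ = -1.346172 rad, θ = 0.628319 rad.
Destination latitude: φ₂ = arcsin( sin φ₁ cos δ + cos φ₁ sin δ cos θ ) = arcsin(0.010465) = 0.60°.
Then Δλ = atan2(0.128986, 0.181577) = 0.617650 rad, from sin θ sin δ cos φ₁ over cos δ − sin φ₁ sin φ₂.
Hence λ₂ = 85.72° + 35.39° = 121.11°.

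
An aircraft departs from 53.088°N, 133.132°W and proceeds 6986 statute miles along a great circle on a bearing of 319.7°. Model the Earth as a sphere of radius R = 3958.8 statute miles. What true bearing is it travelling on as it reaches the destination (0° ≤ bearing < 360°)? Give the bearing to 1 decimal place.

Central angle δ = d/R = 1.764676 rad.
Start latitude φ₁ = 0.926560 rad; initial bearing θ = 5.579818 rad.
Applying the spherical law of cosines for sides, sin φ₂ = sin φ₁ cos δ + cos φ₁ sin δ cos θ = 0.295418, so φ₂ = 17.183°.
Then Δλ = atan2(-0.381176, -0.428872) = -2.415007 rad, from sin θ sin δ cos φ₁ over cos δ − sin φ₁ sin φ₂.
λ₂ = -133.132° + -138.370° = -271.502°, normalized to (−180°, 180°] → 88.498°.
The forward bearing on arrival equals the back-azimuth from the destination plus 180°.
Back-azimuth from P₂ (17.2°, 88.5°) to P₁ (53.1°, -133.1°), with Δλ' = λ₁ − λ₂ = -221.6°: atan2( sin Δλ' cos φ₁ , cos φ₂ sin φ₁ − sin φ₂ cos φ₁ cos Δλ' ) = 24.0°.
Final bearing = (24.0° + 180°) mod 360° = 204.0°.

final bearing 204.0°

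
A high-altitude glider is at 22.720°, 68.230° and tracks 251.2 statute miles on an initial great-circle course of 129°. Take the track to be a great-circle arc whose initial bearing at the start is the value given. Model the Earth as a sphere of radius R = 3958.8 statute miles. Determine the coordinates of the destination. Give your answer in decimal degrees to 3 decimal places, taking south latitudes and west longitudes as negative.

latitude 20.404°, longitude 71.244°

Angular distance δ = d/R = 251.2 / 3958.8 = 0.063454 rad.
Converting: φ₁ = 0.396539 rad, θ = 2.251475 rad.
Applying the spherical law of cosines for sides, sin φ₂ = sin φ₁ cos δ + cos φ₁ sin δ cos θ = 0.348641, so φ₂ = 20.404°.
Δλ = atan2( sin θ sin δ cos φ₁ , cos δ − sin φ₁ sin φ₂ ) = atan2(0.045456, 0.863332) = 0.052603 rad = 3.014°.
λ₂ = 68.230° + 3.014° = 71.244°.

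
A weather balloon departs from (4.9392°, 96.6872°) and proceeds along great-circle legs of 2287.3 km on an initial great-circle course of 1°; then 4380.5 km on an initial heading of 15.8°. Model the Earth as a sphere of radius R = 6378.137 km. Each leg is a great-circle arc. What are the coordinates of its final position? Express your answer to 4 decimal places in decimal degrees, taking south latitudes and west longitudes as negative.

latitude 62.0616°, longitude 118.6982°

Apply the spherical direct solution leg by leg, carrying full precision between legs.
Leg 1: from (4.9392°, 96.6872°), δ = 2287.3/6378.137 = 0.358616 rad, θ = 1° → φ = 25.4830°, λ = 97.0760°.
Leg 2: from (25.4830°, 97.0760°), δ = 4380.5/6378.137 = 0.686799 rad, θ = 15.8° → φ = 62.0616°, λ = 118.6982°.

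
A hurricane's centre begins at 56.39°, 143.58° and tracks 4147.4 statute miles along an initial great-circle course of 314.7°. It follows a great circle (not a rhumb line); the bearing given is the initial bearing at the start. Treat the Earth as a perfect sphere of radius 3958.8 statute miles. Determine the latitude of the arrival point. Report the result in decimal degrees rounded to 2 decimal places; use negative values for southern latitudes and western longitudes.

latitude 48.88°

Central angle δ = d/R = 1.047641 rad.
Start latitude φ₁ = 0.984191 rad; initial bearing θ = 5.492551 rad.
sin φ₂ = sin φ₁ cos δ + cos φ₁ sin δ cos θ = (0.832825)(0.499616) + (0.553537)(0.866247)(0.703395) = 0.753370
φ₂ = asin(0.753370) = 0.853172 rad = 48.88°.
Then Δλ = atan2(-0.340828, -0.127809) = -1.929563 rad, from sin θ sin δ cos φ₁ over cos δ − sin φ₁ sin φ₂.
λ₂ = 143.58° + -110.56° = 33.02°.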